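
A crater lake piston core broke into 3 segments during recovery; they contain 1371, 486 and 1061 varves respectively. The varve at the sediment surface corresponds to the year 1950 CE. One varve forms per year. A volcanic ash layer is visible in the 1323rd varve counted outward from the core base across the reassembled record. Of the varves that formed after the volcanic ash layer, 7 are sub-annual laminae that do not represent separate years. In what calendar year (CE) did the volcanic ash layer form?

Total varves = 1371 + 486 + 1061 = 2918.
The volcanic ash layer sits at varve 1323 from the core base, so 2918 − 1323 = 1595 varves formed after it.
Excluding 7 false varves: 1595 − 7 = 1588.
1950 − 1588 = 362 CE.

362 CE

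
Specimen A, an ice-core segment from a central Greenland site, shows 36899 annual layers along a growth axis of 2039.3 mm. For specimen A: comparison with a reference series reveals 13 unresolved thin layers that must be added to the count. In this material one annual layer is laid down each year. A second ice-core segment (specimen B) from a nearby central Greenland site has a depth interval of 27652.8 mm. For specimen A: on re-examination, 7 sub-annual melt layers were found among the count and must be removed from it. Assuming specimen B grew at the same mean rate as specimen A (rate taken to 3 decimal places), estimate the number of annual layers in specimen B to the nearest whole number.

502778 annual layers

Specimen A: correcting the raw count gives 36899 − 7 + 13 = 36905 true annual layers.
A: Extension rate ≈ 2039.3 / 36905 = 0.055 mm per year.
For B, 27652.8 / 0.055 = 502778.18 years ≈ 502778 annual layers.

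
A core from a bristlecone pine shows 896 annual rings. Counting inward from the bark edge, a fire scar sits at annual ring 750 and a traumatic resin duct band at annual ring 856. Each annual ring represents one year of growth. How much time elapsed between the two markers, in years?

The two markers are separated by 856 − 750 = 106 annual rings.
That is 106 years at one annual ring per year.

106 yr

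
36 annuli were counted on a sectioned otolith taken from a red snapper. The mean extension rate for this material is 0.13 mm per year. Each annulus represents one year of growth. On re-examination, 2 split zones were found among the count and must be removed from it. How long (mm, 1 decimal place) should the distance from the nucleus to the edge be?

True annulus count = 36 − 2 = 34.
Length ≈ 0.13 × 34 = 4.4 mm.

4.4 mm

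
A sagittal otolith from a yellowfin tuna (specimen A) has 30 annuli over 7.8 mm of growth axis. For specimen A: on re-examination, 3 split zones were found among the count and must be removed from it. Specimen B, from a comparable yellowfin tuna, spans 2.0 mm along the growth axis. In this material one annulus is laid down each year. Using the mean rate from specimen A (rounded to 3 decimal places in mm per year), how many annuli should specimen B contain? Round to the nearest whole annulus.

Specimen A: after corrections the count is 30 − 3 = 27 annuli.
A: Extension rate ≈ 7.8 / 27 = 0.289 mm/year.
Specimen B: 2.0 mm / 0.289 mm per year = 6.92 years ≈ 7 annuli.

7 annuli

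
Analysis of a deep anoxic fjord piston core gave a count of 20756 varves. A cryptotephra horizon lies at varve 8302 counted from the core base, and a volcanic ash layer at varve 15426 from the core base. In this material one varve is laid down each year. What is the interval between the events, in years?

7124 years

The two markers are separated by 15426 − 8302 = 7124 varves.
That is 7124 years at one varve per year.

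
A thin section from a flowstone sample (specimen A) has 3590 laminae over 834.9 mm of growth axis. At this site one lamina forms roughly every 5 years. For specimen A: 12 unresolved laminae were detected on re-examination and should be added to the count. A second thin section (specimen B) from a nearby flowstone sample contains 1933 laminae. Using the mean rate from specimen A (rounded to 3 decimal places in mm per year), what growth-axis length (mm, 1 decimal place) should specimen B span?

444.6 mm

Specimen A: after corrections the count is 3590 + 12 = 3602 laminae.
Specimen A: at 5 years per lamina, 3602 × 5 = 18010 years.
A: Mean rate = 834.9 mm / 18010 years ≈ 0.046 mm/yr.
Specimen B: at 5 years per lamina, 1933 × 5 = 9665 years. For B, 0.046 mm/year × 9665 years = 444.6 mm.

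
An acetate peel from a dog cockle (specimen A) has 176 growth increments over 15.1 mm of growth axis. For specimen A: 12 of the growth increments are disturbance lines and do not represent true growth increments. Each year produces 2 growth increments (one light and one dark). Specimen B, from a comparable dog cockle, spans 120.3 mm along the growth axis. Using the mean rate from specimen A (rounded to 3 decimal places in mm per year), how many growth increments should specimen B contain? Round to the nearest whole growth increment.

1308 growth increments

Specimen A: adjusted count: 176 − 12 = 164 growth increments.
Specimen A: with 2 growth increments per year, 164 / 2 = 82 years.
A: Extension rate ≈ 15.1 / 82 = 0.184 mm per year.
For B, 120.3 / 0.184 = 653.80 years; at 2 growth increments per year that is 653.80 × 2 ≈ 1308 growth increments.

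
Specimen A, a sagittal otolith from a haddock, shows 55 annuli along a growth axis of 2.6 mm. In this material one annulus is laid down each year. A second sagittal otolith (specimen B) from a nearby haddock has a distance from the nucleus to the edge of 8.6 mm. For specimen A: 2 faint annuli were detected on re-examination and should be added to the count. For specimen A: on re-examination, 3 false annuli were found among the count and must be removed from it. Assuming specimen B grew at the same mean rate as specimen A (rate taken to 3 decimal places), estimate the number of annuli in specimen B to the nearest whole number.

Specimen A: after corrections the count is 55 − 3 + 2 = 54 annuli.
A: 2.6 mm over 54 years gives 2.6 / 54 ≈ 0.048 mm/yr.
Specimen B: 8.6 mm / 0.048 mm per year = 179.17 years ≈ 179 annuli.

179 annuli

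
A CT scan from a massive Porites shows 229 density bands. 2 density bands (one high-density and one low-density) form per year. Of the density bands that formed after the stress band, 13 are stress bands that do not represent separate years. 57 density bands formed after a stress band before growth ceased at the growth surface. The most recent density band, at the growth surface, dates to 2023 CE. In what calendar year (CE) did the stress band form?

57 density bands formed after the stress band.
57 − 13 false = 44 true density bands after the stress band.
With 2 density bands per year, 44 / 2 = 22 years.
The density band at the growth surface is 2023 CE, so the stress band dates to 2023 − 22 = 2001 CE.

2001 CE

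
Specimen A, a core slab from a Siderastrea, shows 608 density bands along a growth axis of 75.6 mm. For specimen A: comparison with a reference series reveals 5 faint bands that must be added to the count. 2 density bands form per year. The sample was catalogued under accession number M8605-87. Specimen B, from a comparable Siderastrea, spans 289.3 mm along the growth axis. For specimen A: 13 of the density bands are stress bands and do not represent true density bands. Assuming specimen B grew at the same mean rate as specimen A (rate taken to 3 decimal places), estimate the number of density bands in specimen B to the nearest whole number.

Specimen A: correcting the raw count gives 608 − 13 + 5 = 600 true density bands.
Specimen A: dividing by 2 density bands per year: 600 / 2 = 300 years.
A: Mean rate = 75.6 mm / 300 years ≈ 0.252 mm/yr.
For B, 289.3 / 0.252 = 1148.02 years; at 2 density bands per year that is 1148.02 × 2 ≈ 2296 density bands.

2296 density bands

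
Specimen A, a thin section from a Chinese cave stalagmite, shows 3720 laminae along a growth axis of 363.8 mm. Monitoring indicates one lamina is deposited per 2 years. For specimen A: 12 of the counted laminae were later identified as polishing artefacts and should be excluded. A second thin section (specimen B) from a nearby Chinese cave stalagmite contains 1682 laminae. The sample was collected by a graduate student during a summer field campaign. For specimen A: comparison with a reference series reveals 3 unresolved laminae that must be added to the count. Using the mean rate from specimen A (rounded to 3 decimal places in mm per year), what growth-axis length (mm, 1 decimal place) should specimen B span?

Specimen A: adjusted count: 3720 − 12 + 3 = 3711 laminae.
Specimen A: at 2 years per lamina, 3711 × 2 = 7422 years.
A: Mean rate = 363.8 mm / 7422 years ≈ 0.049 mm/yr.
Specimen B: 1682 laminae at 2 years each span 1682 × 2 = 3364 years. B's length ≈ 0.049 × 3364 = 164.8 mm.

164.8 mm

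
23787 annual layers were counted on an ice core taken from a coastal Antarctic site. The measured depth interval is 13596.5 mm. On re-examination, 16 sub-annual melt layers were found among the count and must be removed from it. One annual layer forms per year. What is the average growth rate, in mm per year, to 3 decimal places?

0.572 mm per year

After corrections the count is 23787 − 16 = 23771 annual layers.
Mean rate = 13596.5 mm / 23771 years ≈ 0.572 mm per year.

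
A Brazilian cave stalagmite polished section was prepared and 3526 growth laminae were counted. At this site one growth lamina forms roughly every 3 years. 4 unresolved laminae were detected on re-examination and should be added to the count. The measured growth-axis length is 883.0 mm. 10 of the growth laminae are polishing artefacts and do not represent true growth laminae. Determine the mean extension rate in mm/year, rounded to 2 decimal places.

0.08 mm/year

True growth lamina count = 3526 − 10 + 4 = 3520.
At 3 years per growth lamina, 3520 × 3 = 10560 years.
Mean rate = 883.0 mm / 10560 years ≈ 0.08 mm/year.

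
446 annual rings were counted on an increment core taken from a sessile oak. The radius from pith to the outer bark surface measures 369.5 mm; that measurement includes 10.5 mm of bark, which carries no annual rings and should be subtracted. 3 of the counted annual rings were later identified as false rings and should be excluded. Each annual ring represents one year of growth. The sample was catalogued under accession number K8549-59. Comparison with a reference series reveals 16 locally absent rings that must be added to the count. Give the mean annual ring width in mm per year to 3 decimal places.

0.782 mm per year

Adjusted count: 446 − 3 + 16 = 459 annual rings.
The growth record spans 369.5 − 10.5 = 359.0 mm.
359.0 mm over 459 years gives 359.0 / 459 ≈ 0.782 mm per year.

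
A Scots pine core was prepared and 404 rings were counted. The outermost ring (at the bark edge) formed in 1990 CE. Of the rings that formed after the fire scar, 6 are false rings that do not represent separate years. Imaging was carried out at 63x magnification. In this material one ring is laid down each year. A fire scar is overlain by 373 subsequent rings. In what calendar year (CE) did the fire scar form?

373 rings post-date the fire scar.
373 − 6 false = 367 true rings after the fire scar.
1990 − 367 = 1623 CE.

1623 CE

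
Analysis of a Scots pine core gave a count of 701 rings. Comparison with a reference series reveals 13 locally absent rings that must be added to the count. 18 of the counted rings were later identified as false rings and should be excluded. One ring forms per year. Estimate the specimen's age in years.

696 years

True ring count = 701 − 18 + 13 = 696.
With a one-to-one ring periodicity this is 696 years.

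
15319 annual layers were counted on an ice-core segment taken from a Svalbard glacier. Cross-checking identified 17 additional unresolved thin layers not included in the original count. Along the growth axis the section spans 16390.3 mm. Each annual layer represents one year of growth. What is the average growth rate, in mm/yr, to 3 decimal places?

Adjusted count: 15319 + 17 = 15336 annual layers.
Extension rate ≈ 16390.3 / 15336 = 1.069 mm/yr.

1.069 mm/yr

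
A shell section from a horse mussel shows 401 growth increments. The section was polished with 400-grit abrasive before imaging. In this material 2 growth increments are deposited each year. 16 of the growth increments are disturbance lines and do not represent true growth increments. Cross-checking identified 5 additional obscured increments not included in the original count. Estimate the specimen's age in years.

195 yr

After corrections the count is 401 − 16 + 5 = 390 growth increments.
Dividing by 2 growth increments per year: 390 / 2 = 195 years.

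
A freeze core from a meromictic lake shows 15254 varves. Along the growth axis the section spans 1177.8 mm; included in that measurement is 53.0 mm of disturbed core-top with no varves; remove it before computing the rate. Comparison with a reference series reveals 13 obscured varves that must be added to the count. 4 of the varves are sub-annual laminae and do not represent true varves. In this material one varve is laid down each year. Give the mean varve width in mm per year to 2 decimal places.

0.07 mm per year

True varve count = 15254 − 4 + 13 = 15263.
The growth record spans 1177.8 − 53.0 = 1124.8 mm.
Extension rate ≈ 1124.8 / 15263 = 0.07 mm per year.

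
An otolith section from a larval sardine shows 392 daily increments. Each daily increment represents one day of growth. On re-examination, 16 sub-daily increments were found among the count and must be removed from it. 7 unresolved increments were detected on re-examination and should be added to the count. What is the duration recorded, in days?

Adjusted count: 392 − 16 + 7 = 383 daily increments.
With a one-to-one daily increment periodicity this is 383 days.

383 days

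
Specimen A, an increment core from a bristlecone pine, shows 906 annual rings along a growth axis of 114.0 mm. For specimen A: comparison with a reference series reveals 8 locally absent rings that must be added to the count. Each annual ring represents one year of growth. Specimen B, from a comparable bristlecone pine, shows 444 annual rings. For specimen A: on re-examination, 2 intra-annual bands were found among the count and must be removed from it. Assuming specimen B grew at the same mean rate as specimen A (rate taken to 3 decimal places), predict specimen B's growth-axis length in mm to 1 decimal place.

55.5 mm

Specimen A: correcting the raw count gives 906 − 2 + 8 = 912 true annual rings.
A: 114.0 mm over 912 years gives 114.0 / 912 ≈ 0.125 mm per year.
For B, 0.125 mm/year × 444 years = 55.5 mm.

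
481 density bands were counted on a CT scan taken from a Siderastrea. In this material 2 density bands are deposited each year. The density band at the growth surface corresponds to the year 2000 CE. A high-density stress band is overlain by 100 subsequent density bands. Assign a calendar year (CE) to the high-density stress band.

1950 CE

There are 100 density bands younger than the high-density stress band.
Dividing by 2 density bands per year: 100 / 2 = 50 years.
The density band at the growth surface is 2000 CE, so the high-density stress band dates to 2000 − 50 = 1950 CE.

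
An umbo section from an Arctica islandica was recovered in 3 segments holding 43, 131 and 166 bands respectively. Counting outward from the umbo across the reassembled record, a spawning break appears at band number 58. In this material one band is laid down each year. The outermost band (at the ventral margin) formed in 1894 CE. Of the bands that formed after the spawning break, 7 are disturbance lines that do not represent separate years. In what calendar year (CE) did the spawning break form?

1619 CE

Total bands = 43 + 131 + 166 = 340.
340 − 58 = 282 bands lie beyond the spawning break toward the ventral margin.
Excluding 7 false bands: 282 − 7 = 275.
Counting back 275 years from 1894 CE places the spawning break in 1894 − 275 = 1619 CE.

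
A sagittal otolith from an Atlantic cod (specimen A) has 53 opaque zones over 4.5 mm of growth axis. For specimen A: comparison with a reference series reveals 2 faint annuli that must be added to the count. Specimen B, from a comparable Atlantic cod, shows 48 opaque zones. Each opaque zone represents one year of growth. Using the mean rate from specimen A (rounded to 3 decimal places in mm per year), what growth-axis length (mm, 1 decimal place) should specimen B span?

Specimen A: adjusted count: 53 + 2 = 55 opaque zones.
A: Mean rate = 4.5 mm / 55 years ≈ 0.082 mm/yr.
B's length ≈ 0.082 × 48 = 3.9 mm.

3.9 mm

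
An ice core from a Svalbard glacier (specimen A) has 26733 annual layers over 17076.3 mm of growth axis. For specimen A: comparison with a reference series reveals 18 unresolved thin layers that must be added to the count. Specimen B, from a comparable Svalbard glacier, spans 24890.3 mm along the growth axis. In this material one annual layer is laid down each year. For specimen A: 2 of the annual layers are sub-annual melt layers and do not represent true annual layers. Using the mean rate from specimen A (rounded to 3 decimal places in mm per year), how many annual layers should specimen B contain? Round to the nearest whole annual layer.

39013 annual layers

Specimen A: after corrections the count is 26733 − 2 + 18 = 26749 annual layers.
A: 17076.3 mm over 26749 years gives 17076.3 / 26749 ≈ 0.638 mm/year.
For B, 24890.3 / 0.638 = 39013.01 years ≈ 39013 annual layers.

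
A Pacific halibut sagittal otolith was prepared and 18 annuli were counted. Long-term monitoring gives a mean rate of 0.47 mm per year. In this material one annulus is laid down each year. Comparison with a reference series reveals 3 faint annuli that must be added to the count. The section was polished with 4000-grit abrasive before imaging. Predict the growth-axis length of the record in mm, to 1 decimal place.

9.9 mm

After corrections the count is 18 + 3 = 21 annuli.
Predicted length = 0.47 mm/year × 21 years = 9.9 mm.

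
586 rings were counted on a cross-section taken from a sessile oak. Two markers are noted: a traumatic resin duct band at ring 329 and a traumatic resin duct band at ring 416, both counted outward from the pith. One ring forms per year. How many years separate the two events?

416 − 329 = 87 rings lie between the two events.
One ring per year makes the interval 87 years.

87 yr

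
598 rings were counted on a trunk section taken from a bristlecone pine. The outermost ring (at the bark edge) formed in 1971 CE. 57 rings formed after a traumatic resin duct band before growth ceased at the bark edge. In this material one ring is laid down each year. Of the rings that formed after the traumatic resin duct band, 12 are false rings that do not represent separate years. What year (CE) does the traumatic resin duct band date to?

1926 CE

57 rings formed after the traumatic resin duct band.
Excluding 12 false rings: 57 − 12 = 45.
The ring at the bark edge is 1971 CE, so the traumatic resin duct band dates to 1971 − 45 = 1926 CE.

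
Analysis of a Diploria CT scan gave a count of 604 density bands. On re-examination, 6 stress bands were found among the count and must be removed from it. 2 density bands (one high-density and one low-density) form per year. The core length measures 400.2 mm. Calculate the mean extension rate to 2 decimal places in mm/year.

1.34 mm/year

Adjusted count: 604 − 6 = 598 density bands.
Dividing by 2 density bands per year: 598 / 2 = 299 years.
Mean rate = 400.2 mm / 299 years ≈ 1.34 mm/year.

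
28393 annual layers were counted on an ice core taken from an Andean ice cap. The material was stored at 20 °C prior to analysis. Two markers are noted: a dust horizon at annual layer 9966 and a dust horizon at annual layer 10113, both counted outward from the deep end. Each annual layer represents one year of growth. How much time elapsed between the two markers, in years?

The two markers are separated by 10113 − 9966 = 147 annual layers.
At one annual layer per year, 147 years elapsed between them.

147 yr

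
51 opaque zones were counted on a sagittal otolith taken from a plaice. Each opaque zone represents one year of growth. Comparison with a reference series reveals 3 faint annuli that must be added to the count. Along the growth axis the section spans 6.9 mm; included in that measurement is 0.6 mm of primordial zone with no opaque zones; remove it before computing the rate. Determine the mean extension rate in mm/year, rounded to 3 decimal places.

After corrections the count is 51 + 3 = 54 opaque zones.
Removing the 0.6 mm offcut leaves 6.9 − 0.6 = 6.3 mm.
Mean rate = 6.3 mm / 54 years ≈ 0.117 mm/year.

0.117 mm/year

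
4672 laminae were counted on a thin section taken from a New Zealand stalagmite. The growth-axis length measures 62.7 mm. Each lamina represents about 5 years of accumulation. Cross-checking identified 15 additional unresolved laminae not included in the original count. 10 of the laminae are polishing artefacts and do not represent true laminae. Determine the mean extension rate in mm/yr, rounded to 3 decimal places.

0.003 mm/yr

Correcting the raw count gives 4672 − 10 + 15 = 4677 true laminae.
Multiplying by 5 years per lamina: 4677 × 5 = 23385 years.
Mean rate = 62.7 mm / 23385 years ≈ 0.003 mm/yr.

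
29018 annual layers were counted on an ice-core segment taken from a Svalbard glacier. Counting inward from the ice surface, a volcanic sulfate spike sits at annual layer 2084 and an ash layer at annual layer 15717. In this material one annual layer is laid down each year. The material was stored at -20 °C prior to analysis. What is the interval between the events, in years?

13633 yr

15717 − 2084 = 13633 annual layers lie between the two events.
One annual layer per year makes the interval 13633 years.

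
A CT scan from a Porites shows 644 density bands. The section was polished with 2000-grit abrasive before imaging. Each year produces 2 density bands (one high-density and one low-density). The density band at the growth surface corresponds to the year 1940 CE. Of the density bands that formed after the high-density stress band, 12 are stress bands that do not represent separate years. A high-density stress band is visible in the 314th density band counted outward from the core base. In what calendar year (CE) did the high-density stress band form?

1781 CE

Between density band 314 and the growth surface there are 644 − 314 = 330 density bands.
Excluding 12 false density bands: 330 − 12 = 318.
With 2 density bands per year, 318 / 2 = 159 years.
The density band at the growth surface is 1940 CE, so the high-density stress band dates to 1940 − 159 = 1781 CE.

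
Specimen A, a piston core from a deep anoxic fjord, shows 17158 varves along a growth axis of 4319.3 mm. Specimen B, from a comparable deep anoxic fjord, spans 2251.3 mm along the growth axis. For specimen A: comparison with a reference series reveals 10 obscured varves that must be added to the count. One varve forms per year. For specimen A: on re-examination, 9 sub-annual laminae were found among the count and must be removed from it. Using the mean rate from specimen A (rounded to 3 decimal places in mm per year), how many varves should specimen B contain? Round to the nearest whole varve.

Specimen A: true varve count = 17158 − 9 + 10 = 17159.
A: Mean rate = 4319.3 mm / 17159 years ≈ 0.252 mm per year.
For B, 2251.3 / 0.252 = 8933.73 years ≈ 8934 varves.

8934 varves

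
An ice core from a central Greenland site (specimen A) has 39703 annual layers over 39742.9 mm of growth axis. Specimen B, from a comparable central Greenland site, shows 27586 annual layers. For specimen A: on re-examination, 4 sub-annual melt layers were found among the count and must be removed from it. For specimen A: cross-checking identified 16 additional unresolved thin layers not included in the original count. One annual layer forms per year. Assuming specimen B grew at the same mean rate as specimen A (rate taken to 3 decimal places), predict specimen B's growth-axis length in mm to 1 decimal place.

27613.6 mm

Specimen A: adjusted count: 39703 − 4 + 16 = 39715 annual layers.
A: Extension rate ≈ 39742.9 / 39715 = 1.001 mm/year.
Length of B = 1.001 × 27586 = 27613.6 mm.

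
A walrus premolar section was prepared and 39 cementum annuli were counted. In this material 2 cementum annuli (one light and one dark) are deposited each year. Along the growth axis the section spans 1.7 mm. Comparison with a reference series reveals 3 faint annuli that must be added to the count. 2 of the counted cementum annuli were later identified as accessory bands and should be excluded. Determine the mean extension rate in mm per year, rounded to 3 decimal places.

0.085 mm per year

After corrections the count is 39 − 2 + 3 = 40 cementum annuli.
With 2 cementum annuli per year, 40 / 2 = 20 years.
Mean rate = 1.7 mm / 20 years ≈ 0.085 mm per year.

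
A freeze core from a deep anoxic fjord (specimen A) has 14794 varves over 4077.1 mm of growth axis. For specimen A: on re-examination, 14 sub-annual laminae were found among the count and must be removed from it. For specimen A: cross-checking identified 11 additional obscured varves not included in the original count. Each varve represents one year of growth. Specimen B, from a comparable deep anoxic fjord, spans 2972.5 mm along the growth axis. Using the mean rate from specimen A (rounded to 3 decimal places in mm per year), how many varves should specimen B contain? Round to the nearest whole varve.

Specimen A: after corrections the count is 14794 − 14 + 11 = 14791 varves.
A: Extension rate ≈ 4077.1 / 14791 = 0.276 mm/yr.
B spans 2972.5 / 0.276 = 10769.93 years ≈ 10770 varves.

10770 varves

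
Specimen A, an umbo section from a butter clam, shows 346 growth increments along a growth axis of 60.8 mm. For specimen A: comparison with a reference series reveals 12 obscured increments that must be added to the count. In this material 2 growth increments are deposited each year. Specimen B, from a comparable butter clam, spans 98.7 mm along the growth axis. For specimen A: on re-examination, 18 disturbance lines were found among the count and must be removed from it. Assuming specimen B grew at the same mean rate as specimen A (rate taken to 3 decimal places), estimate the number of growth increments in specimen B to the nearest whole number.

551 growth increments

Specimen A: correcting the raw count gives 346 − 18 + 12 = 340 true growth increments.
Specimen A: dividing by 2 growth increments per year: 340 / 2 = 170 years.
A: 60.8 mm over 170 years gives 60.8 / 170 ≈ 0.358 mm per year.
B spans 98.7 / 0.358 = 275.70 years; at 2 growth increments per year that is 275.70 × 2 ≈ 551 growth increments.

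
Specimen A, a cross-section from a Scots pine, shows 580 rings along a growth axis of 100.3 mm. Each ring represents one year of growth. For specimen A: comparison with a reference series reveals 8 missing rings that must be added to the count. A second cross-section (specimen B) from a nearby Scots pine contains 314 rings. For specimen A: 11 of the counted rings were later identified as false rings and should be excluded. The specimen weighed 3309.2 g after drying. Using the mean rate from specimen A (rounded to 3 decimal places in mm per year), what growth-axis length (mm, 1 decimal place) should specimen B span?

Specimen A: adjusted count: 580 − 11 + 8 = 577 rings.
A: Mean rate = 100.3 mm / 577 years ≈ 0.174 mm per year.
Length of B = 0.174 × 314 = 54.6 mm.

54.6 mm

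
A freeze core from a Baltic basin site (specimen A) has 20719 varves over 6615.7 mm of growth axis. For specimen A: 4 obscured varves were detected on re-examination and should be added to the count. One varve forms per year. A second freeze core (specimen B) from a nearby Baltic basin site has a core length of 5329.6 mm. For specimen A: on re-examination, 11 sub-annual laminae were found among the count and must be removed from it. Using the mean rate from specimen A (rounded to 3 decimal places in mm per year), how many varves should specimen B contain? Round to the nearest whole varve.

16707 varves

Specimen A: adjusted count: 20719 − 11 + 4 = 20712 varves.
A: Mean rate = 6615.7 mm / 20712 years ≈ 0.319 mm/yr.
B spans 5329.6 / 0.319 = 16707.21 years ≈ 16707 varves.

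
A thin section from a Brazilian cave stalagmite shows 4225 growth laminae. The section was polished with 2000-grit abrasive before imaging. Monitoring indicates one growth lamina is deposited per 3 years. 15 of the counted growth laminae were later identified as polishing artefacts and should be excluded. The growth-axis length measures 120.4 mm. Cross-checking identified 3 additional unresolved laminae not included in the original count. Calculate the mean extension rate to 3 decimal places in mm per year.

0.010 mm per year

True growth lamina count = 4225 − 15 + 3 = 4213.
Multiplying by 3 years per growth lamina: 4213 × 3 = 12639 years.
120.4 mm over 12639 years gives 120.4 / 12639 ≈ 0.010 mm per year.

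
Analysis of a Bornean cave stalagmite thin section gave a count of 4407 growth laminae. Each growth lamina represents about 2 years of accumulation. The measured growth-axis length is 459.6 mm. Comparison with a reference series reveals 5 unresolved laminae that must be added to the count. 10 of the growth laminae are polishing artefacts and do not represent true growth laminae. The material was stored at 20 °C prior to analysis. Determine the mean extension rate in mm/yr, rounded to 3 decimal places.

After corrections the count is 4407 − 10 + 5 = 4402 growth laminae.
4402 growth laminae at 2 years each span 4402 × 2 = 8804 years.
Extension rate ≈ 459.6 / 8804 = 0.052 mm/yr.

0.052 mm/yr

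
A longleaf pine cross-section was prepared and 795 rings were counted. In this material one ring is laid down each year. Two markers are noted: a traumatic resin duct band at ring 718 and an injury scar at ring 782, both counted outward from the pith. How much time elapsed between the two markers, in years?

The two markers are separated by 782 − 718 = 64 rings.
One ring per year makes the interval 64 years.

64 years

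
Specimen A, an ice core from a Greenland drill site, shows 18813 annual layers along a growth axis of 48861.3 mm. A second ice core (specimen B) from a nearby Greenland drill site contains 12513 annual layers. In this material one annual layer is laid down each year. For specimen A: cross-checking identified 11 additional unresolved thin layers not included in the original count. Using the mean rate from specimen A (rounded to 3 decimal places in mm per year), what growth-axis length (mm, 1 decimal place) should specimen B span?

32483.7 mm

Specimen A: true annual layer count = 18813 + 11 = 18824.
A: Extension rate ≈ 48861.3 / 18824 = 2.596 mm/year.
B's length ≈ 2.596 × 12513 = 32483.7 mm.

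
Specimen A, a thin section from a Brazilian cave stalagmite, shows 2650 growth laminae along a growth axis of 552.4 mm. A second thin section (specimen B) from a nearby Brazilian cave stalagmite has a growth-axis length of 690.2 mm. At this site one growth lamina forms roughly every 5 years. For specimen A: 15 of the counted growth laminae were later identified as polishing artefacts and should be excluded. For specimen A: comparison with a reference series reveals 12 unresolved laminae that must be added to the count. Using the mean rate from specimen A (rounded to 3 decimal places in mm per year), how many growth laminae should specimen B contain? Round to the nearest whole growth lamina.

Specimen A: correcting the raw count gives 2650 − 15 + 12 = 2647 true growth laminae.
Specimen A: 2647 growth laminae at 5 years each span 2647 × 5 = 13235 years.
A: 552.4 mm over 13235 years gives 552.4 / 13235 ≈ 0.042 mm per year.
B spans 690.2 / 0.042 = 16433.33 years; at 5 years per growth lamina that is 16433.33 / 5 ≈ 3287 growth laminae.

3287 growth laminae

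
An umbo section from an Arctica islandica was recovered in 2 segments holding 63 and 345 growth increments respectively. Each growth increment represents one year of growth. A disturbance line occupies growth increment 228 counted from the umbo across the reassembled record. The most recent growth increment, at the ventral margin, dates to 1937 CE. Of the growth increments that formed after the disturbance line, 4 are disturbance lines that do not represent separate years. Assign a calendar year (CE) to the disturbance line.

1761 CE

Total growth increments = 63 + 345 = 408.
The disturbance line sits at growth increment 228 from the umbo, so 408 − 228 = 180 growth increments formed after it.
180 − 4 false = 176 true growth increments after the disturbance line.
1937 − 176 = 1761 CE.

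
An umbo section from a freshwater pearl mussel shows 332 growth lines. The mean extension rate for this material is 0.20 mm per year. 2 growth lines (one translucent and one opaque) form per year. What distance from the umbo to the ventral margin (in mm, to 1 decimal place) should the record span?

Dividing by 2 growth lines per year: 332 / 2 = 166 years.
Length ≈ 0.20 × 166 = 33.2 mm.

33.2 mm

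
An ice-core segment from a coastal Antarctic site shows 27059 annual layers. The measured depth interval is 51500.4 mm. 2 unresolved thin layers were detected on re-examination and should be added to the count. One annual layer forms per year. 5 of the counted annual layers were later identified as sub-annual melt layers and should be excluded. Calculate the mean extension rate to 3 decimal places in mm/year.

1.903 mm/year

Adjusted count: 27059 − 5 + 2 = 27056 annual layers.
Mean rate = 51500.4 mm / 27056 years ≈ 1.903 mm/year.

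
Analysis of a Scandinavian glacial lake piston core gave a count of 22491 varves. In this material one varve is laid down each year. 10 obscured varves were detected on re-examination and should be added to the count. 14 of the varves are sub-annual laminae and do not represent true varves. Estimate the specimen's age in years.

After corrections the count is 22491 − 14 + 10 = 22487 varves.
One varve per year makes the duration 22487 years.

22487 years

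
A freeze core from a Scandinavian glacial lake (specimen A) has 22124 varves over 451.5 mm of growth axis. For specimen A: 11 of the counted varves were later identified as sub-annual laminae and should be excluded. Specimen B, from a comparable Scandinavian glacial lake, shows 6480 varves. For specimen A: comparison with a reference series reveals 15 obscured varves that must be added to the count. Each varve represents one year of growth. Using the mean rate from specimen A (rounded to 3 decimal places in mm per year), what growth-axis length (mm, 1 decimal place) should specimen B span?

129.6 mm

Specimen A: adjusted count: 22124 − 11 + 15 = 22128 varves.
A: Mean rate = 451.5 mm / 22128 years ≈ 0.020 mm per year.
For B, 0.020 mm/year × 6480 years = 129.6 mm.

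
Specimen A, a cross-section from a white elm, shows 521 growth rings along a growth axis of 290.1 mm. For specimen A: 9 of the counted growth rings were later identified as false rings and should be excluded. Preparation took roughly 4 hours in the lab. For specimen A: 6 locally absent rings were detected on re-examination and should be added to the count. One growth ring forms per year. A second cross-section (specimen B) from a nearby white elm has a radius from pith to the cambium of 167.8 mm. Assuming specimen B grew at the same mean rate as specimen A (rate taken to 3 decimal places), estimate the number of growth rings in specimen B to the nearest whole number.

300 growth rings

Specimen A: after corrections the count is 521 − 9 + 6 = 518 growth rings.
A: Extension rate ≈ 290.1 / 518 = 0.560 mm per year.
For B, 167.8 / 0.560 = 299.64 years ≈ 300 growth rings.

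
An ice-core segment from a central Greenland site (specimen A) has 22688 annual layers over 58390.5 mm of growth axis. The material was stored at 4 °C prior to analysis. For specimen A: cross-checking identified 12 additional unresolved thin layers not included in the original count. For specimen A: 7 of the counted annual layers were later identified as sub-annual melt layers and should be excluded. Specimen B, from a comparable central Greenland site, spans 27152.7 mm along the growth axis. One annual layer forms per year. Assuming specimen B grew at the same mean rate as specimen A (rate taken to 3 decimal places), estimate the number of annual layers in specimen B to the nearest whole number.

Specimen A: true annual layer count = 22688 − 7 + 12 = 22693.
A: Extension rate ≈ 58390.5 / 22693 = 2.573 mm per year.
B spans 27152.7 / 2.573 = 10552.93 years ≈ 10553 annual layers.

10553 annual layers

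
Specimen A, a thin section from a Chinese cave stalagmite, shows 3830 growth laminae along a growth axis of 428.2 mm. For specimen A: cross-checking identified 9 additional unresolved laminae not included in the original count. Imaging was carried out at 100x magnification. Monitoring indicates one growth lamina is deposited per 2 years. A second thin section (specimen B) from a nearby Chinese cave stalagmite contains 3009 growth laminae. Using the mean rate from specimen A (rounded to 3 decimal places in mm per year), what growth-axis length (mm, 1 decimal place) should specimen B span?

Specimen A: adjusted count: 3830 + 9 = 3839 growth laminae.
Specimen A: at 2 years per growth lamina, 3839 × 2 = 7678 years.
A: 428.2 mm over 7678 years gives 428.2 / 7678 ≈ 0.056 mm/year.
Specimen B: 3009 growth laminae at 2 years each span 3009 × 2 = 6018 years. For B, 0.056 mm/year × 6018 years = 337.0 mm.

337.0 mm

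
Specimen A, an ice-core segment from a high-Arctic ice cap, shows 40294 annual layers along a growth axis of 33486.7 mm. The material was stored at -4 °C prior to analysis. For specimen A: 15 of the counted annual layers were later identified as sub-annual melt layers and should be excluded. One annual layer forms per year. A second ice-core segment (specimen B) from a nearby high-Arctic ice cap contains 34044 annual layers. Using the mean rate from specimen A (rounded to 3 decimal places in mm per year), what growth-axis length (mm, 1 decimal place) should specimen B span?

28290.6 mm

Specimen A: after corrections the count is 40294 − 15 = 40279 annual layers.
A: Extension rate ≈ 33486.7 / 40279 = 0.831 mm/year.
For B, 0.831 mm/year × 34044 years = 28290.6 mm.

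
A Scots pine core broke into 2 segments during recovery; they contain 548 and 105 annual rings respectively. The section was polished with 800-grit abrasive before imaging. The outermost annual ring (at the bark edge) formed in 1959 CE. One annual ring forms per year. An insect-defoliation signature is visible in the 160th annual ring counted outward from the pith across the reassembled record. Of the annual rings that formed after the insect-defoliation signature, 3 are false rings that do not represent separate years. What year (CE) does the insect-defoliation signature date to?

Total annual rings = 548 + 105 = 653.
Between annual ring 160 and the bark edge there are 653 − 160 = 493 annual rings.
Removing the 3 false annual rings leaves 493 − 3 = 490 true annual rings beyond the insect-defoliation signature.
1959 − 490 = 1469 CE.

1469 CE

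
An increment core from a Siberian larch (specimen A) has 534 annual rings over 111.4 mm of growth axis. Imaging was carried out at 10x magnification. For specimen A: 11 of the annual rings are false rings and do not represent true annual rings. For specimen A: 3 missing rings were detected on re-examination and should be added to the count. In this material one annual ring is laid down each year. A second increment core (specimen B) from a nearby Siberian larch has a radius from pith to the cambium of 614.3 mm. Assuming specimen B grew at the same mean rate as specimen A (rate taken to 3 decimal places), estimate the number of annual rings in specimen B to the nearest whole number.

Specimen A: adjusted count: 534 − 11 + 3 = 526 annual rings.
A: Mean rate = 111.4 mm / 526 years ≈ 0.212 mm/year.
Specimen B: 614.3 mm / 0.212 mm per year = 2897.64 years ≈ 2898 annual rings.

2898 annual rings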